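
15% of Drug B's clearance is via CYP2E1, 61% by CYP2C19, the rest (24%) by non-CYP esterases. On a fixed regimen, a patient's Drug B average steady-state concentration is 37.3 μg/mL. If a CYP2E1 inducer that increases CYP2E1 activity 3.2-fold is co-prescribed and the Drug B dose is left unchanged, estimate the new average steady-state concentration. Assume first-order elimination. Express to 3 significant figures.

28.0 μg/mL

CYP2E1: 0.15 × 3.2 = 0.48
CYP2C19: 0.61 (unchanged)
Other: 0.24 (unchanged)
Relative clearance = 0.48 + 0.61 + 0.24 = 1.33.
With dosing unchanged, average steady-state concentration scales as 1/CL: 37.3 / 1.33 = 28.0 μg/mL.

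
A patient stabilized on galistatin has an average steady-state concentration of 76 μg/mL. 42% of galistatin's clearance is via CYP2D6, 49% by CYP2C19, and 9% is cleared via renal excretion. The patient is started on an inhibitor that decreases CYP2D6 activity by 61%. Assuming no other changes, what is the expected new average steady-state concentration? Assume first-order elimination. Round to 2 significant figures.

1.0 × 10² μg/mL

The CYP2D6 pathway (42% of clearance) falls to 0.39× activity: 0.42 × 0.39 = 0.1638.
CYP2C19 (49%) and the residual 9% are unaffected.
CL_new/CL_old = 0.1638 + 0.49 + 0.09 = 0.7438.
Average steady-state concentration ∝ 1/CL, so new value = 76 / 0.7438 = 1.0 × 10² μg/mL.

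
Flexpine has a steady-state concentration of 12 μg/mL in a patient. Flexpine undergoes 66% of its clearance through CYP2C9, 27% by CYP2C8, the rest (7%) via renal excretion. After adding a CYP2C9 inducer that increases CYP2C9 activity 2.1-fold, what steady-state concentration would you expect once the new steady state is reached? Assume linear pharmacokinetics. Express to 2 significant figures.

CYP2C9: 0.66 × 2.1 = 1.386
CYP2C8: 0.27 (unchanged)
Other: 0.07 (unchanged)
Relative clearance = 1.386 + 0.27 + 0.07 = 1.726.
New steady-state concentration = baseline ÷ relative clearance = 12 / 1.726 = 7.0 μg/mL.

7.0 μg/mL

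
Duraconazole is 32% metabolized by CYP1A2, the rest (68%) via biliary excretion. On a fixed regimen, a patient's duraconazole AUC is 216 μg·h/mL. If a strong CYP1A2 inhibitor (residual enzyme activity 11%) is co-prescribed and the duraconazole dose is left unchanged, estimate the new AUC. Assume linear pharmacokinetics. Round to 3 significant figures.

CYP1A2: 0.32 × 0.11 = 0.0352
Other: 0.68 (unchanged)
New clearance relative to baseline: 0.0352 + 0.68 = 0.7152.
AUC ∝ 1/CL, so new value = 216 / 0.7152 = 302 μg·h/mL.

302 μg·h/mL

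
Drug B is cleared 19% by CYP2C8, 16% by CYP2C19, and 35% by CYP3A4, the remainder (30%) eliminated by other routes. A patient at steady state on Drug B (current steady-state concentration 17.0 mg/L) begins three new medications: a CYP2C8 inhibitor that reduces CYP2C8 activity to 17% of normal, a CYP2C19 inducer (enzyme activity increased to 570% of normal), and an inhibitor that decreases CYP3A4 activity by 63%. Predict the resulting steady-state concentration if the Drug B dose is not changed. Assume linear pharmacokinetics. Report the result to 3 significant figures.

The CYP2C8 pathway (19% of clearance) falls to 0.17× activity: 0.19 × 0.17 = 0.0323.
The CYP2C19 pathway (16% of clearance) rises to 5.7× activity: 0.16 × 5.7 = 0.912.
The CYP3A4 pathway (35% of clearance) drops to 0.37× activity: 0.35 × 0.37 = 0.1295.
Non-CYP routes (30%) are unchanged.
CL_new/CL_old = 0.0323 + 0.912 + 0.1295 + 0.3 = 1.3738.
Dividing the baseline by the relative clearance: 17.0 / 1.3738 = 12.4 mg/L.

12.4 mg/L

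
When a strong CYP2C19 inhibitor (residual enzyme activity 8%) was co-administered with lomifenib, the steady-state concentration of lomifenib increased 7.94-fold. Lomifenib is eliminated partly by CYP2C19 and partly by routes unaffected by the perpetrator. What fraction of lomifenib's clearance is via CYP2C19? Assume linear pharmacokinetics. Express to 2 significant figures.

Write x for the fraction cleared via CYP2C19. The observed steady-state concentration change means clearance fell to 1/7.94 = 0.1259 of baseline.
Setting x·0.08 + (1 − x) = 0.1259 and solving: x = (0.1259 − 1)/(0.08 − 1) = 0.95.

0.95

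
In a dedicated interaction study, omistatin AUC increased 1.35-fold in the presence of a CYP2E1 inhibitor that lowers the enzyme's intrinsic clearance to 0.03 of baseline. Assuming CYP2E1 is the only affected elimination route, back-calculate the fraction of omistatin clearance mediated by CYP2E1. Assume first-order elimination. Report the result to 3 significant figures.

Let fm be the CYP2E1 fraction. New clearance relative to baseline = fm × 0.03 + (1 − fm).
AUC ratio = 1 / (new CL fraction), so new CL fraction = 1 / 1.35 = 0.7407.
fm × 0.03 + 1 − fm = 0.7407  ⇒  fm × (0.03 − 1) = −0.2593  ⇒  fm = 0.267.

0.267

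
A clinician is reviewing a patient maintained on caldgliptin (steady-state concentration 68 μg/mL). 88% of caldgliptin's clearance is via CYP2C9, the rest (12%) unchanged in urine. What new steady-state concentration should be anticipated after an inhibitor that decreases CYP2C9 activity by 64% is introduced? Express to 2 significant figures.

The CYP2C9 pathway (88% of clearance) falls to 0.36× activity: 0.88 × 0.36 = 0.3168.
The remaining 12% of clearance is unaffected.
CL_new/CL_old = 0.3168 + 0.12 = 0.4368.
New steady-state concentration = baseline ÷ relative clearance = 68 / 0.4368 = 1.6 × 10² μg/mL.

1.6 × 10² μg/mL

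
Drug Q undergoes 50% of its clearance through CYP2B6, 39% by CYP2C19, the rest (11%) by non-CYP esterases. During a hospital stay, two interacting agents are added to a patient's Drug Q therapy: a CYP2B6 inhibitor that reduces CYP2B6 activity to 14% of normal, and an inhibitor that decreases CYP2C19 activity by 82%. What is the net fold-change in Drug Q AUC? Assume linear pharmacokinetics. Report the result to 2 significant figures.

CYP2B6: 0.5 × 0.14 = 0.07
CYP2C19: 0.39 × 0.18 = 0.0702
Other: 0.11 (unchanged)
CL_new/CL_old = 0.07 + 0.0702 + 0.11 = 0.2502.
Because AUC varies inversely with clearance, the combined effect is 1 / 0.2502 = 4.0.

4.0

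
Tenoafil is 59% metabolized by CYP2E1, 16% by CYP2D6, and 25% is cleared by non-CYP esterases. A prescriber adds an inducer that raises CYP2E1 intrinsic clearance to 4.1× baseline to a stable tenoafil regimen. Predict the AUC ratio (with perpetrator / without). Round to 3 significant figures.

CYP2E1: 0.59 × 4.1 = 2.419
CYP2D6: 0.16 (unchanged)
Other: 0.25 (unchanged)
CL_new/CL_old = 2.419 + 0.16 + 0.25 = 2.829.
Since AUC ∝ 1/CL, the ratio is 1 / 2.829 = 0.353.

0.353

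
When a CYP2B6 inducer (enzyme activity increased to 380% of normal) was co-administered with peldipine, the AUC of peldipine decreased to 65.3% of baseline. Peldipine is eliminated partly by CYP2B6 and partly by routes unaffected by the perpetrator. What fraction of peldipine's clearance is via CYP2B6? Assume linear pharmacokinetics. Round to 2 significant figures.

0.19

Let fm be the CYP2B6 fraction. New clearance relative to baseline = fm × 3.8 + (1 − fm).
AUC ratio = 1 / (new CL fraction), so new CL fraction = 1 / 0.653 = 1.531.
fm × 3.8 + 1 − fm = 1.531  ⇒  fm × (3.8 − 1) = 0.5314  ⇒  fm = 0.19.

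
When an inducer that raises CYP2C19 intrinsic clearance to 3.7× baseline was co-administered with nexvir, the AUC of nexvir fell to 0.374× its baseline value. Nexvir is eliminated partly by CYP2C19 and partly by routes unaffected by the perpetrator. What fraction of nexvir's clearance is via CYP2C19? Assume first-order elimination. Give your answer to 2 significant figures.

CL'/CL = 1 / 0.374 = 2.674
3.7·fm + (1 − fm) = 2.674
fm = (2.674 − 1) / (3.7 − 1) = 0.62

0.62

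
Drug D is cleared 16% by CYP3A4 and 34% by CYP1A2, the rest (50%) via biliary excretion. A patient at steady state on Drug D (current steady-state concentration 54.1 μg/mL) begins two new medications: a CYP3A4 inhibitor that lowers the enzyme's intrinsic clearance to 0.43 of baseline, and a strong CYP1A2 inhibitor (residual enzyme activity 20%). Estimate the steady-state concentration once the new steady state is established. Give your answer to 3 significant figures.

CYP3A4: 0.16 × 0.43 = 0.0688
CYP1A2: 0.34 × 0.2 = 0.068
Other: 0.5 (unchanged)
New clearance relative to baseline: 0.0688 + 0.068 + 0.5 = 0.6368.
Dividing the baseline by the relative clearance: 54.1 / 0.6368 = 85.0 μg/mL.

85.0 μg/mL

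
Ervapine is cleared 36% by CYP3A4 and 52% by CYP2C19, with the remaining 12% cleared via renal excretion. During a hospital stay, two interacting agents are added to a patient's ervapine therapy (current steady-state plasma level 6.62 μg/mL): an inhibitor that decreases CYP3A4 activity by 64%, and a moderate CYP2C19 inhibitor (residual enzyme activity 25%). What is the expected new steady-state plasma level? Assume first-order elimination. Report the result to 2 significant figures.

The CYP3A4 pathway (36% of clearance) drops to 0.36× activity: 0.36 × 0.36 = 0.1296.
The CYP2C19 pathway (52% of clearance) drops to 0.25× activity: 0.52 × 0.25 = 0.13.
The remaining 12% of clearance is unaffected.
CL_new/CL_old = 0.1296 + 0.13 + 0.12 = 0.3796.
New steady-state plasma level = 6.62 / 0.3796 = 17 μg/mL (concentration scales inversely with clearance).

17 μg/mL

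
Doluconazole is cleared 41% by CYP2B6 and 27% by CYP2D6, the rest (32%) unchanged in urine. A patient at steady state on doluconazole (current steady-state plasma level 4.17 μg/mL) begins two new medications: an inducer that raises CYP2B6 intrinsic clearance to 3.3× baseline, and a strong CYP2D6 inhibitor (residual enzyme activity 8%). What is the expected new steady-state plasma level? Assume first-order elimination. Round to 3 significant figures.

CYP2B6: 0.41 × 3.3 = 1.353
CYP2D6: 0.27 × 0.08 = 0.0216
Other: 0.32 (unchanged)
New clearance relative to baseline: 1.353 + 0.0216 + 0.32 = 1.6946.
Steady-state plasma level ∝ 1/CL: new value = 4.17 / 1.6946 = 2.46 μg/mL.

2.46 μg/mL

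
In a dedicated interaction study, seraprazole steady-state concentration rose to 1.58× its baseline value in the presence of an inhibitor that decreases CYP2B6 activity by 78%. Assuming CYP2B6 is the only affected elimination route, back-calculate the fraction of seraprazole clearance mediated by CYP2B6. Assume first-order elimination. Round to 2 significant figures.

0.47

Call the CYP2B6 fraction fm. After the interaction, CL_new/CL_old = fm × 0.22 + (1 − fm).
Steady-state concentration ratio = 1 / (new CL fraction), so new CL fraction = 1 / 1.58 = 0.6329.
fm × 0.22 + 1 − fm = 0.6329  ⇒  fm × (0.22 − 1) = −0.3671  ⇒  fm = 0.47.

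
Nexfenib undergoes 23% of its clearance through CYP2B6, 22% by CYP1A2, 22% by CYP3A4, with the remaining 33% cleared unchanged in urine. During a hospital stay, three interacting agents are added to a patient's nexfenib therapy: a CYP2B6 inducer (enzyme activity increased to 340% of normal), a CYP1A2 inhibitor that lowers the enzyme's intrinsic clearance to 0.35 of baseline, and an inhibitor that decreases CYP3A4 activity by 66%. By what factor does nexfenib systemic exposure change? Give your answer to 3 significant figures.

CYP2B6: 0.23 × 3.4 = 0.782
CYP1A2: 0.22 × 0.35 = 0.077
CYP3A4: 0.22 × 0.34 = 0.0748
Other: 0.33 (unchanged)
Relative clearance = 0.782 + 0.077 + 0.0748 + 0.33 = 1.2638.
Because systemic exposure varies inversely with clearance, the combined effect is 1 / 1.2638 = 0.791.

0.791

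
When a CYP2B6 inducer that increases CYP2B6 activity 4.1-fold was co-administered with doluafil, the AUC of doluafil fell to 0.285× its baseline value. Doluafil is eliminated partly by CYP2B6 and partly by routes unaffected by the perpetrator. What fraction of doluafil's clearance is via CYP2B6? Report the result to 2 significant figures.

Write x for the fraction cleared via CYP2B6. The observed AUC change means clearance rose to 1/0.285 = 3.509 of baseline.
Setting x·4.1 + (1 − x) = 3.509 and solving: x = (3.509 − 1)/(4.1 − 1) = 0.81.

0.81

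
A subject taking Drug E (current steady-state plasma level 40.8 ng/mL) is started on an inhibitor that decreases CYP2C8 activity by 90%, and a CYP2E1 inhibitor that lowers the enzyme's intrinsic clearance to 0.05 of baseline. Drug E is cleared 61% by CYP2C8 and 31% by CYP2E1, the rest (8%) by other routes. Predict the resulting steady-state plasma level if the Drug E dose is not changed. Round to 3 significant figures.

261 ng/mL

The CYP2C8 pathway (61% of clearance) falls to 0.1× activity: 0.61 × 0.1 = 0.061.
The CYP2E1 pathway (31% of clearance) is reduced to 0.05× activity: 0.31 × 0.05 = 0.0155.
Non-CYP routes (8%) are unchanged.
Relative clearance = 0.061 + 0.0155 + 0.08 = 0.1565.
Dividing the baseline by the relative clearance: 40.8 / 0.1565 = 261 ng/mL.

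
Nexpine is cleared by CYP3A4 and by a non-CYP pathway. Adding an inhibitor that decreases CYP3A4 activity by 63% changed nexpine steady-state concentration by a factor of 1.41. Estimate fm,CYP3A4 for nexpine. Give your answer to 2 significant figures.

CL'/CL = 1 / 1.41 = 0.7092
0.37·fm + (1 − fm) = 0.7092
fm = (0.7092 − 1) / (0.37 − 1) = 0.46

0.46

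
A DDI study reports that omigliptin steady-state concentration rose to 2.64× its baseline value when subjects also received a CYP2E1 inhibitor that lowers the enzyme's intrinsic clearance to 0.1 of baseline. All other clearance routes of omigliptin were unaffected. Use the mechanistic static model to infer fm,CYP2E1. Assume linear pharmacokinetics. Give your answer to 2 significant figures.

Write x for the fraction cleared via CYP2E1. The observed steady-state concentration change means clearance fell to 1/2.64 = 0.3788 of baseline.
Setting x·0.1 + (1 − x) = 0.3788 and solving: x = (0.3788 − 1)/(0.1 − 1) = 0.69.

0.69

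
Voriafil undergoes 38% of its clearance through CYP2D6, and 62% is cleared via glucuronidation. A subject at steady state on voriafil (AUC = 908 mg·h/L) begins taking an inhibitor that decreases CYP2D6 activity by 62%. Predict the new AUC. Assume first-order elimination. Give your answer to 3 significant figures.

The CYP2D6 pathway (38% of clearance) drops to 0.38× activity: 0.38 × 0.38 = 0.1444.
The remaining 62% of clearance is unaffected.
Relative clearance = 0.1444 + 0.62 = 0.7644.
With dosing unchanged, AUC scales as 1/CL: 908 / 0.7644 = 1.19 × 10³ mg·h/L.

1.19 × 10³ mg·h/L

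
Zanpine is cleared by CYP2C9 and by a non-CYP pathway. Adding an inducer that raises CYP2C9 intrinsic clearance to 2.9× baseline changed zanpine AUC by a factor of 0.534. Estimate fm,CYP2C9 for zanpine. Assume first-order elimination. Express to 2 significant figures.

0.46

Let fm be the CYP2C9 fraction. New clearance relative to baseline = fm × 2.9 + (1 − fm).
AUC ratio = 1 / (new CL fraction), so new CL fraction = 1 / 0.534 = 1.873.
fm × 2.9 + 1 − fm = 1.873  ⇒  fm × (2.9 − 1) = 0.8727  ⇒  fm = 0.46.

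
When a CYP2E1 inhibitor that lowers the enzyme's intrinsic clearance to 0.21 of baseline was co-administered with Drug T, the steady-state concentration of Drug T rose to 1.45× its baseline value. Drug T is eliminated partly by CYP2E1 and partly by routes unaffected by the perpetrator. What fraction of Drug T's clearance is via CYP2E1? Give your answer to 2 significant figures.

CL'/CL = 1 / 1.45 = 0.6897
0.21·fm + (1 − fm) = 0.6897
fm = (0.6897 − 1) / (0.21 − 1) = 0.39

0.39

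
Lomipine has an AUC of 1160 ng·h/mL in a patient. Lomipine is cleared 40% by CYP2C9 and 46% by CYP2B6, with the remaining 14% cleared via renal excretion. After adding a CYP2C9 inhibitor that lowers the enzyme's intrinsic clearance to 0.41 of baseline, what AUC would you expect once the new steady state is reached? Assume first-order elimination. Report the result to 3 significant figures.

1.52 × 10³ ng·h/mL

The CYP2C9 pathway (40% of clearance) drops to 0.41× activity: 0.4 × 0.41 = 0.164.
CYP2B6 (46%) and the residual 14% are unaffected.
Relative clearance = 0.164 + 0.46 + 0.14 = 0.764.
With dosing unchanged, AUC scales as 1/CL: 1160 / 0.764 = 1.52 × 10³ ng·h/mL.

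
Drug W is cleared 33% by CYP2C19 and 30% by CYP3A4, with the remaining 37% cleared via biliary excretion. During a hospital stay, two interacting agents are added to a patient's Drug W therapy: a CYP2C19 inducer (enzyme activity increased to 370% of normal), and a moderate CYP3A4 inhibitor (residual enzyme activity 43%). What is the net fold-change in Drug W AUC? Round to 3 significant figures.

0.581

The CYP2C19 pathway (33% of clearance) rises to 3.7× activity: 0.33 × 3.7 = 1.221.
The CYP3A4 pathway (30% of clearance) falls to 0.43× activity: 0.3 × 0.43 = 0.129.
The remaining 37% of clearance is unaffected.
CL_new/CL_old = 1.221 + 0.129 + 0.37 = 1.72.
Because AUC varies inversely with clearance, the combined effect is 1 / 1.72 = 0.581.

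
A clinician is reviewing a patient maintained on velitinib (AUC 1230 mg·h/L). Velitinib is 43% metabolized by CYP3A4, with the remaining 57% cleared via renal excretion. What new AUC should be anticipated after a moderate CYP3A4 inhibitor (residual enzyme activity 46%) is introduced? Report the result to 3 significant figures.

The CYP3A4 pathway (43% of clearance) is reduced to 0.46× activity: 0.43 × 0.46 = 0.1978.
Non-CYP routes (57%) are unchanged.
Relative clearance = 0.1978 + 0.57 = 0.7678.
With dosing unchanged, AUC scales as 1/CL: 1230 / 0.7678 = 1.60 × 10³ mg·h/L.

1.60 × 10³ mg·h/L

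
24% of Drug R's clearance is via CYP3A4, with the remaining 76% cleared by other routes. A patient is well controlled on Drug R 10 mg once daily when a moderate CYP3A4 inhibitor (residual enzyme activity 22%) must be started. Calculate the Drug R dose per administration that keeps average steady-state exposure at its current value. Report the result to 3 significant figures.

8.13 mg

The CYP3A4 pathway (24% of clearance) falls to 0.22× activity: 0.24 × 0.22 = 0.0528.
The remaining 76% of clearance is unaffected.
Relative clearance = 0.0528 + 0.76 = 0.8128.
To maintain the same steady-state level, dose must scale with clearance: new dose = 10 × 0.8128 = 8.13 mg.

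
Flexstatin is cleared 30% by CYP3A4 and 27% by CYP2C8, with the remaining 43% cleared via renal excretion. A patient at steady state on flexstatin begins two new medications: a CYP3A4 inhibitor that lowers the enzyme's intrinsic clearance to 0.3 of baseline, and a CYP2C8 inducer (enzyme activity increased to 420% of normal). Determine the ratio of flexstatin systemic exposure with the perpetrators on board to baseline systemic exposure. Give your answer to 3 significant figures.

0.605

CYP3A4: 0.3 × 0.3 = 0.09
CYP2C8: 0.27 × 4.2 = 1.134
Other: 0.43 (unchanged)
CL_new/CL_old = 0.09 + 1.134 + 0.43 = 1.654.
Net systemic exposure ratio = 1 / 1.654 = 0.605.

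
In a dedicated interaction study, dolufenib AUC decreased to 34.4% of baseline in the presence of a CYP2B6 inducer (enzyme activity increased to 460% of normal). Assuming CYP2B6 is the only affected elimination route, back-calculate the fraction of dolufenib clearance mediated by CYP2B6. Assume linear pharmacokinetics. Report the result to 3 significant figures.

0.530

Write x for the fraction cleared via CYP2B6. The observed AUC change means clearance rose to 1/0.344 = 2.907 of baseline.
Only the CYP2B6 route changed, so 2.907 = x·4.6 + (1 − x), giving x = 0.530.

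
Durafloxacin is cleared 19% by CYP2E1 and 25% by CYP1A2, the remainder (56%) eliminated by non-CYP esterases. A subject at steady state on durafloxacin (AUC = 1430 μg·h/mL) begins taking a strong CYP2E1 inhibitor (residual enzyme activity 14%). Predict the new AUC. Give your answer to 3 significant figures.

1.71 × 10³ μg·h/mL

The CYP2E1 pathway (19% of clearance) falls to 0.14× activity: 0.19 × 0.14 = 0.0266.
CYP1A2 (25%) and the residual 56% are unaffected.
Relative clearance = 0.0266 + 0.25 + 0.56 = 0.8366.
New AUC = baseline ÷ relative clearance = 1430 / 0.8366 = 1.71 × 10³ μg·h/mL.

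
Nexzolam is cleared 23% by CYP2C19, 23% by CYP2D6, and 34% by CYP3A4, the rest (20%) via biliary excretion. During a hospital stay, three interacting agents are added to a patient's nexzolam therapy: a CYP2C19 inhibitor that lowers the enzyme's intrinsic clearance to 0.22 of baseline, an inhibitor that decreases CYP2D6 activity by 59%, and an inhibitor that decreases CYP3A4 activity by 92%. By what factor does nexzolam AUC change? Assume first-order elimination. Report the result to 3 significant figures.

The CYP2C19 pathway (23% of clearance) drops to 0.22× activity: 0.23 × 0.22 = 0.0506.
The CYP2D6 pathway (23% of clearance) is reduced to 0.41× activity: 0.23 × 0.41 = 0.0943.
The CYP3A4 pathway (34% of clearance) is reduced to 0.08× activity: 0.34 × 0.08 = 0.0272.
Non-CYP routes (20%) are unchanged.
CL_new/CL_old = 0.0506 + 0.0943 + 0.0272 + 0.2 = 0.3721.
Because AUC varies inversely with clearance, the combined effect is 1 / 0.3721 = 2.69.

2.69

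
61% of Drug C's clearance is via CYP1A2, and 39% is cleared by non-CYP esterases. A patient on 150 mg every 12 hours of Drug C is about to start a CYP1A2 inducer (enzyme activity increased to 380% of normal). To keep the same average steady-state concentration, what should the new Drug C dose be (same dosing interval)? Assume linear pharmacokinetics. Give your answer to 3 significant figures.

The CYP1A2 pathway (61% of clearance) increases to 3.8× activity: 0.61 × 3.8 = 2.318.
The remaining 39% of clearance is unaffected.
Relative clearance = 2.318 + 0.39 = 2.708.
To maintain the same steady-state level, dose must scale with clearance: new dose = 150 × 2.708 = 406 mg.

406 mg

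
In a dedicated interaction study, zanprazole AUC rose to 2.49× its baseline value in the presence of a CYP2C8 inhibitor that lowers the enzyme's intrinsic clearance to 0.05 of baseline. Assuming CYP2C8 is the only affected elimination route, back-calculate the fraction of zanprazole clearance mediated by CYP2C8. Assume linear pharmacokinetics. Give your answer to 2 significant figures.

0.63

Let fm be the CYP2C8 fraction. New clearance relative to baseline = fm × 0.05 + (1 − fm).
AUC ratio = 1 / (new CL fraction), so new CL fraction = 1 / 2.49 = 0.4016.
fm × 0.05 + 1 − fm = 0.4016  ⇒  fm × (0.05 − 1) = −0.5984  ⇒  fm = 0.63.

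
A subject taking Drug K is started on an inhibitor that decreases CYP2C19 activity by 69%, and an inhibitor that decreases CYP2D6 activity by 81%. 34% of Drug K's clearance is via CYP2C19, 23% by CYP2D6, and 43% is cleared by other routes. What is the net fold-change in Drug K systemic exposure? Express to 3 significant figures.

CYP2C19: 0.34 × 0.31 = 0.1054
CYP2D6: 0.23 × 0.19 = 0.0437
Other: 0.43 (unchanged)
New clearance relative to baseline: 0.1054 + 0.0437 + 0.43 = 0.5791.
Net systemic exposure ratio = 1 / 0.5791 = 1.73.

1.73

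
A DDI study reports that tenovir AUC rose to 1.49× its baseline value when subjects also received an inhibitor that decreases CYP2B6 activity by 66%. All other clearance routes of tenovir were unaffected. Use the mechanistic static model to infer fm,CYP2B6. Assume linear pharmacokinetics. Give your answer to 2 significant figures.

0.50

CL'/CL = 1 / 1.49 = 0.6711
0.34·fm + (1 − fm) = 0.6711
fm = (0.6711 − 1) / (0.34 − 1) = 0.50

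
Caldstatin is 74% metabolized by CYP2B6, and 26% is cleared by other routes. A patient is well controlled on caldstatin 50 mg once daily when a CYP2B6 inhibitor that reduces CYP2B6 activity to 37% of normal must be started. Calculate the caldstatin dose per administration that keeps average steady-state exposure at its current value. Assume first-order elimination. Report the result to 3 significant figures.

The CYP2B6 pathway (74% of clearance) drops to 0.37× activity: 0.74 × 0.37 = 0.2738.
The remaining 26% of clearance is unaffected.
New clearance relative to baseline: 0.2738 + 0.26 = 0.5338.
Css,avg = (dose rate)/CL, so holding Css fixed requires dose ∝ CL: 50 × 0.5338 = 26.7 mg.

26.7 mg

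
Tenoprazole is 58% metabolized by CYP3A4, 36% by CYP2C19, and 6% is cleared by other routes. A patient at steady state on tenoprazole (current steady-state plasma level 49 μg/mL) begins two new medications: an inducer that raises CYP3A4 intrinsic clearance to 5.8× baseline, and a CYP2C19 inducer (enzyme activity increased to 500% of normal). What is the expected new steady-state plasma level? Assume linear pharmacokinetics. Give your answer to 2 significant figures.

9.4 μg/mL

The CYP3A4 pathway (58% of clearance) rises to 5.8× activity: 0.58 × 5.8 = 3.364.
The CYP2C19 pathway (36% of clearance) increases to 5× activity: 0.36 × 5 = 1.8.
The remaining 6% of clearance is unaffected.
Relative clearance = 3.364 + 1.8 + 0.06 = 5.224.
Dividing the baseline by the relative clearance: 49 / 5.224 = 9.4 μg/mL.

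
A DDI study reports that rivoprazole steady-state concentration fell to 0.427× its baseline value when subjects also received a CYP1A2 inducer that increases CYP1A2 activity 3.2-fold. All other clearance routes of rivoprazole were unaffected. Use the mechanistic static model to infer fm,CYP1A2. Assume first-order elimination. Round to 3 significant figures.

Call the CYP1A2 fraction fm. After the interaction, CL_new/CL_old = fm × 3.2 + (1 − fm).
Steady-state concentration ratio = 1 / (new CL fraction), so new CL fraction = 1 / 0.427 = 2.342.
fm × 3.2 + 1 − fm = 2.342  ⇒  fm × (3.2 − 1) = 1.342  ⇒  fm = 0.610.

0.610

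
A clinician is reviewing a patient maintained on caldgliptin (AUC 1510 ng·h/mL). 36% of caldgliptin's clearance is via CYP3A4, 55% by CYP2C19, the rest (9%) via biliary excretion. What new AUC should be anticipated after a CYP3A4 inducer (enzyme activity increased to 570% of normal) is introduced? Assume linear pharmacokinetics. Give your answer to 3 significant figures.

561 ng·h/mL

The CYP3A4 pathway (36% of clearance) is boosted to 5.7× activity: 0.36 × 5.7 = 2.052.
CYP2C19 (55%) and the residual 9% are unaffected.
Relative clearance = 2.052 + 0.55 + 0.09 = 2.692.
New AUC = baseline ÷ relative clearance = 1510 / 2.692 = 561 ng·h/mL.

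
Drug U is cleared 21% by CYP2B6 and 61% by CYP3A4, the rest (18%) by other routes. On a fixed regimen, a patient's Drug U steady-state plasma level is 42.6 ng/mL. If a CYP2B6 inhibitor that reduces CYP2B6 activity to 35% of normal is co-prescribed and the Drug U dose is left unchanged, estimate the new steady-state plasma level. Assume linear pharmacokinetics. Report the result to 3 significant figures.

49.3 ng/mL

CYP2B6: 0.21 × 0.35 = 0.0735
CYP3A4: 0.61 (unchanged)
Other: 0.18 (unchanged)
CL_new/CL_old = 0.0735 + 0.61 + 0.18 = 0.8635.
Steady-state plasma level ∝ 1/CL, so new value = 42.6 / 0.8635 = 49.3 ng/mL.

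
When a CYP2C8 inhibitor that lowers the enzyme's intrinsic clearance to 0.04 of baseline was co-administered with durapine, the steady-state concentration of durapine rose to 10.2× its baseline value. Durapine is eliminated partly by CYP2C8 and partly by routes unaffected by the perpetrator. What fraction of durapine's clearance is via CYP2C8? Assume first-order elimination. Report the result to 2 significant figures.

0.94

CL'/CL = 1 / 10.2 = 0.09804
0.04·fm + (1 − fm) = 0.09804
fm = (0.09804 − 1) / (0.04 − 1) = 0.94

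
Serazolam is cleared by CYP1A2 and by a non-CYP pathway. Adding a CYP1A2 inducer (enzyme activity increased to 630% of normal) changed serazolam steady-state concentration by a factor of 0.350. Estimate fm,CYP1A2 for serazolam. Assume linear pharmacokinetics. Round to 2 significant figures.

0.35

CL'/CL = 1 / 0.350 = 2.857
6.3·fm + (1 − fm) = 2.857
fm = (2.857 − 1) / (6.3 − 1) = 0.35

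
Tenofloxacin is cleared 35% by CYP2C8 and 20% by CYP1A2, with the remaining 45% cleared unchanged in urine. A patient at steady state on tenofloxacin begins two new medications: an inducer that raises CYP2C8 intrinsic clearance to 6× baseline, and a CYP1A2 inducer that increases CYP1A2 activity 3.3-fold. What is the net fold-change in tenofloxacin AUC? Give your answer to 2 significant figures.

0.31

The CYP2C8 pathway (35% of clearance) rises to 6× activity: 0.35 × 6 = 2.1.
The CYP1A2 pathway (20% of clearance) rises to 3.3× activity: 0.2 × 3.3 = 0.66.
The remaining 45% of clearance is unaffected.
CL_new/CL_old = 2.1 + 0.66 + 0.45 = 3.21.
Net AUC ratio = 1 / 3.21 = 0.31.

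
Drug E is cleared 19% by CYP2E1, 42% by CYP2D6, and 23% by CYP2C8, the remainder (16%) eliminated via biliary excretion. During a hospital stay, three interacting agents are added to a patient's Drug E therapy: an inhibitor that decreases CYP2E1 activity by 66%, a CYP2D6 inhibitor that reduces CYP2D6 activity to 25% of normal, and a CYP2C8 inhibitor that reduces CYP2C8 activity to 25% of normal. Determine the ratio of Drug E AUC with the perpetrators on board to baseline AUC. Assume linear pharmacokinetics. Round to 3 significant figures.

2.58

CYP2E1: 0.19 × 0.34 = 0.0646
CYP2D6: 0.42 × 0.25 = 0.105
CYP2C8: 0.23 × 0.25 = 0.0575
Other: 0.16 (unchanged)
New clearance relative to baseline: 0.0646 + 0.105 + 0.0575 + 0.16 = 0.3871.
Net AUC ratio = 1 / 0.3871 = 2.58.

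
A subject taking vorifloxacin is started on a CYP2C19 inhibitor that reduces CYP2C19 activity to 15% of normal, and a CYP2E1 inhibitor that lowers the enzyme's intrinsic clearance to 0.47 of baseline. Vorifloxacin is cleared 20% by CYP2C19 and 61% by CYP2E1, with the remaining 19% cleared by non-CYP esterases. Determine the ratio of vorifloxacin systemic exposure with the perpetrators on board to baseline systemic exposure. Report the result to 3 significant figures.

1.97

CYP2C19: 0.2 × 0.15 = 0.03
CYP2E1: 0.61 × 0.47 = 0.2867
Other: 0.19 (unchanged)
Relative clearance = 0.03 + 0.2867 + 0.19 = 0.5067.
Systemic exposure ∝ 1/CL: fold-change = 1 / 0.5067 = 1.97.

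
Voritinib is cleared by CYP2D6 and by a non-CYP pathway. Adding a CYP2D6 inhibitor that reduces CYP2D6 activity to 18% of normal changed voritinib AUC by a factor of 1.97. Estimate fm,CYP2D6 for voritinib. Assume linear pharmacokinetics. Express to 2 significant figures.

Let fm be the CYP2D6 fraction. New clearance relative to baseline = fm × 0.18 + (1 − fm).
AUC ratio = 1 / (new CL fraction), so new CL fraction = 1 / 1.97 = 0.5076.
fm × 0.18 + 1 − fm = 0.5076  ⇒  fm × (0.18 − 1) = −0.4924  ⇒  fm = 0.60.

0.60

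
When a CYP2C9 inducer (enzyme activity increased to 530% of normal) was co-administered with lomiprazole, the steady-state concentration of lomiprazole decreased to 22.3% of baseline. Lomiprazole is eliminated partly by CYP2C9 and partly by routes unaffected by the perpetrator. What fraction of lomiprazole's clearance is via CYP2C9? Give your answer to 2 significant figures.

Write x for the fraction cleared via CYP2C9. The observed steady-state concentration change means clearance rose to 1/0.223 = 4.484 of baseline.
Setting x·5.3 + (1 − x) = 4.484 and solving: x = (4.484 − 1)/(5.3 − 1) = 0.81.

0.81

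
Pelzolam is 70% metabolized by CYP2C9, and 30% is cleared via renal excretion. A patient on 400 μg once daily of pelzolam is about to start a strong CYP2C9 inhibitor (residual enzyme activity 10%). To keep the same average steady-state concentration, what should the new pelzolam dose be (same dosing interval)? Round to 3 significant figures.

The CYP2C9 pathway (70% of clearance) drops to 0.1× activity: 0.7 × 0.1 = 0.07.
The remaining 30% of clearance is unaffected.
New clearance relative to baseline: 0.07 + 0.3 = 0.37.
Exposure is unchanged when dose changes in proportion to clearance. New dose = 400 μg × 0.37 = 148 μg.

148 μg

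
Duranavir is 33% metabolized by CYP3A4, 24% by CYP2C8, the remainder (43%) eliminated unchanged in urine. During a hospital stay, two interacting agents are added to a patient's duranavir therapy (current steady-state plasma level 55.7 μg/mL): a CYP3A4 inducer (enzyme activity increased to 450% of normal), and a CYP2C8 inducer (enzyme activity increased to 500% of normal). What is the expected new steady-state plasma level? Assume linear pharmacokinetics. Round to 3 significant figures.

17.9 μg/mL

The CYP3A4 pathway (33% of clearance) is boosted to 4.5× activity: 0.33 × 4.5 = 1.485.
The CYP2C8 pathway (24% of clearance) increases to 5× activity: 0.24 × 5 = 1.2.
The remaining 43% of clearance is unaffected.
Relative clearance = 1.485 + 1.2 + 0.43 = 3.115.
Steady-state plasma level ∝ 1/CL: new value = 55.7 / 3.115 = 17.9 μg/mL.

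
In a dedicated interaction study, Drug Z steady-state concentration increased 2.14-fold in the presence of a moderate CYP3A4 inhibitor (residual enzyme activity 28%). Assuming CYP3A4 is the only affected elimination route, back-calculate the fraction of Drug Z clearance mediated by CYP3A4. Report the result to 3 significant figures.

CL'/CL = 1 / 2.14 = 0.4673
0.28·fm + (1 − fm) = 0.4673
fm = (0.4673 − 1) / (0.28 − 1) = 0.740

0.740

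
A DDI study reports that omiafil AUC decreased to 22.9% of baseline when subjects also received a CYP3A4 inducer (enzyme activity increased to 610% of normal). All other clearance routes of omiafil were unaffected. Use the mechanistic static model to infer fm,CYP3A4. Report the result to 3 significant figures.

CL'/CL = 1 / 0.229 = 4.367
6.1·fm + (1 − fm) = 4.367
fm = (4.367 − 1) / (6.1 − 1) = 0.660

0.660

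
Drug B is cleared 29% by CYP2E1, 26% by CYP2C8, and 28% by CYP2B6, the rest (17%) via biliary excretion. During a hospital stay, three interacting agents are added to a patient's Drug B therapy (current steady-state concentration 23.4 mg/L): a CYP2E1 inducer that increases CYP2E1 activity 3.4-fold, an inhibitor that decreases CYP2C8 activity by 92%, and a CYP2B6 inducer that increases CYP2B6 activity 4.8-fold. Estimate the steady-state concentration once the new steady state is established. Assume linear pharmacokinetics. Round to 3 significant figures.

9.28 mg/L

The CYP2E1 pathway (29% of clearance) increases to 3.4× activity: 0.29 × 3.4 = 0.986.
The CYP2C8 pathway (26% of clearance) falls to 0.08× activity: 0.26 × 0.08 = 0.0208.
The CYP2B6 pathway (28% of clearance) is boosted to 4.8× activity: 0.28 × 4.8 = 1.344.
The remaining 17% of clearance is unaffected.
CL_new/CL_old = 0.986 + 0.0208 + 1.344 + 0.17 = 2.5208.
Dividing the baseline by the relative clearance: 23.4 / 2.5208 = 9.28 mg/L.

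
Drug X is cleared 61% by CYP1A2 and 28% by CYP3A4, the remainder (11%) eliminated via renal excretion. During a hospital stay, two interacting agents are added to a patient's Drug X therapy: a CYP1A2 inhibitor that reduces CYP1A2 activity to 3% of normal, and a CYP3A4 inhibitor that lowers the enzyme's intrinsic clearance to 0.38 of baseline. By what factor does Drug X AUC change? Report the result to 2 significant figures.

CYP1A2: 0.61 × 0.03 = 0.0183
CYP3A4: 0.28 × 0.38 = 0.1064
Other: 0.11 (unchanged)
CL_new/CL_old = 0.0183 + 0.1064 + 0.11 = 0.2347.
AUC ∝ 1/CL: fold-change = 1 / 0.2347 = 4.3.

4.3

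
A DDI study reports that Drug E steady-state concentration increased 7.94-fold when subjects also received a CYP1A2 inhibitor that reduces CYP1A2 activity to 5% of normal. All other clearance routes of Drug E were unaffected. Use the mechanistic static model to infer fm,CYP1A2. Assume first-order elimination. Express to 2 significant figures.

Write x for the fraction cleared via CYP1A2. The observed steady-state concentration change means clearance fell to 1/7.94 = 0.1259 of baseline.
Setting x·0.05 + (1 − x) = 0.1259 and solving: x = (0.1259 − 1)/(0.05 − 1) = 0.92.

0.92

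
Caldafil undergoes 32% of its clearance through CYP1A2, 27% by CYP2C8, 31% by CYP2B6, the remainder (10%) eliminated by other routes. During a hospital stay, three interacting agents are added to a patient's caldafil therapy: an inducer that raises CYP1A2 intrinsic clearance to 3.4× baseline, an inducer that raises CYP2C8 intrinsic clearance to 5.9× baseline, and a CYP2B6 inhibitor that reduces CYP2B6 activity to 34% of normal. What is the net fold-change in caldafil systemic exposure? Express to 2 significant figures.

CYP1A2: 0.32 × 3.4 = 1.088
CYP2C8: 0.27 × 5.9 = 1.593
CYP2B6: 0.31 × 0.34 = 0.1054
Other: 0.1 (unchanged)
Relative clearance = 1.088 + 1.593 + 0.1054 + 0.1 = 2.8864.
Because systemic exposure varies inversely with clearance, the combined effect is 1 / 2.8864 = 0.35.

0.35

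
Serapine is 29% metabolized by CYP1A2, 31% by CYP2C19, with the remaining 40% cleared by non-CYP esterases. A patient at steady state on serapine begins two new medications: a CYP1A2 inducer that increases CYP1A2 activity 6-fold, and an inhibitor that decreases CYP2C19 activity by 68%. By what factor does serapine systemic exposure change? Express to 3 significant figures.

The CYP1A2 pathway (29% of clearance) increases to 6× activity: 0.29 × 6 = 1.74.
The CYP2C19 pathway (31% of clearance) is reduced to 0.32× activity: 0.31 × 0.32 = 0.0992.
The remaining 40% of clearance is unaffected.
CL_new/CL_old = 1.74 + 0.0992 + 0.4 = 2.2392.
Net systemic exposure ratio = 1 / 2.2392 = 0.447.

0.447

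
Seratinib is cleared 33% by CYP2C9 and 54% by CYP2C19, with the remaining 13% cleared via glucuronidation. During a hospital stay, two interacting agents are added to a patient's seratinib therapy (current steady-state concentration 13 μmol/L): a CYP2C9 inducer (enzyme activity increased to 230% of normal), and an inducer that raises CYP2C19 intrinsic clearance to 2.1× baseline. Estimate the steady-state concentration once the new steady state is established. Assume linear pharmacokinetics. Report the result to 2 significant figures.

6.4 μmol/L

The CYP2C9 pathway (33% of clearance) rises to 2.3× activity: 0.33 × 2.3 = 0.759.
The CYP2C19 pathway (54% of clearance) is boosted to 2.1× activity: 0.54 × 2.1 = 1.134.
Non-CYP routes (13%) are unchanged.
CL_new/CL_old = 0.759 + 1.134 + 0.13 = 2.023.
Dividing the baseline by the relative clearance: 13 / 2.023 = 6.4 μmol/L.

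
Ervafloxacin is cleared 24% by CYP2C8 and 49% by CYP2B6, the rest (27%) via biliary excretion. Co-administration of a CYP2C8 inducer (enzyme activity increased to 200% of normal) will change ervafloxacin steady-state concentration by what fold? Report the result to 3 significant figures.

The CYP2C8 pathway (24% of clearance) is boosted to 2× activity: 0.24 × 2 = 0.48.
CYP2B6 (49%) and the residual 27% are unaffected.
CL_new/CL_old = 0.48 + 0.49 + 0.27 = 1.24.
Steady-state concentration ratio = CL_old/CL_new = 1 / 1.24 = 0.806.

0.806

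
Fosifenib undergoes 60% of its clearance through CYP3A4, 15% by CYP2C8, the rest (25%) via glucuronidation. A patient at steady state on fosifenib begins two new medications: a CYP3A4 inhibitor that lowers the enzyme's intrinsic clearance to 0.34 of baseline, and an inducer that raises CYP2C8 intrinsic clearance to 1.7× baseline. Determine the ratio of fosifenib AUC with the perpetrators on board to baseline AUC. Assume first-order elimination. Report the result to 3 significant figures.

1.41

CYP3A4: 0.6 × 0.34 = 0.204
CYP2C8: 0.15 × 1.7 = 0.255
Other: 0.25 (unchanged)
Relative clearance = 0.204 + 0.255 + 0.25 = 0.709.
AUC ∝ 1/CL: fold-change = 1 / 0.709 = 1.41.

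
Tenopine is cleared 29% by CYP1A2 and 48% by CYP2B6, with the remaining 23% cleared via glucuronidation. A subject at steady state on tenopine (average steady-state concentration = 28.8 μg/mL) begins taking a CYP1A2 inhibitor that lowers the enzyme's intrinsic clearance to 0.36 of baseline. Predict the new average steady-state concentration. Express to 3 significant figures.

35.4 μg/mL

The CYP1A2 pathway (29% of clearance) is reduced to 0.36× activity: 0.29 × 0.36 = 0.1044.
CYP2B6 (48%) and the residual 23% are unaffected.
CL_new/CL_old = 0.1044 + 0.48 + 0.23 = 0.8144.
New average steady-state concentration = baseline ÷ relative clearance = 28.8 / 0.8144 = 35.4 μg/mL.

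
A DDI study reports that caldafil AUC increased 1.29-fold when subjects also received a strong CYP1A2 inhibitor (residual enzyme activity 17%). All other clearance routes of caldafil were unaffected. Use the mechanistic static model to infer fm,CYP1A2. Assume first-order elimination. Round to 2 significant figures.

0.27

CL'/CL = 1 / 1.29 = 0.7752
0.17·fm + (1 − fm) = 0.7752
fm = (0.7752 − 1) / (0.17 − 1) = 0.27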